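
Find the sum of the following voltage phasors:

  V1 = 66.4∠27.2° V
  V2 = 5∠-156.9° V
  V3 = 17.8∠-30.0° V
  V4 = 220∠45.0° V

Step 1 — Convert each phasor to rectangular form:
  V1 = 66.4·(cos(27.2°) + j·sin(27.2°)) = 59.06 + j30.35 V
  V2 = 5·(cos(-156.9°) + j·sin(-156.9°)) = -4.599 - j1.962 V
  V3 = 17.8·(cos(-30.0°) + j·sin(-30.0°)) = 15.42 - j8.9 V
  V4 = 220·(cos(45.0°) + j·sin(45.0°)) = 155.6 + j155.6 V
Step 2 — Sum components: V_total = 225.4 + j175.1 V.
Step 3 — Convert to polar: |V_total| = 285.4 V, ∠V_total = 37.8°.

V_total = 285.4∠37.8° V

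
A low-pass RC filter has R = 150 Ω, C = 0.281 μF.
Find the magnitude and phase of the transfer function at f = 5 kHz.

Step 1 — Angular frequency: ω = 2π·5000 = 3.142e+04 rad/s.
Step 2 — Transfer function: H(jω) = 1/(1 + jωRC).
Step 3 — Denominator: 1 + jωRC = 1 + j·3.142e+04·150·2.81e-07 = 1 + j1.324.
Step 4 — H = 0.3632 - j0.4809.
Step 5 — Magnitude: |H| = 0.6026 (-4.4 dB); phase: φ = -52.9°.

|H| = 0.6026 (-4.4 dB), φ = -52.9°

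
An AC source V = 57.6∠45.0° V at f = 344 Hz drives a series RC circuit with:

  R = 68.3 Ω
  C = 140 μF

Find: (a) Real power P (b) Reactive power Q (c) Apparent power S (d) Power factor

Step 1 — Angular frequency: ω = 2π·f = 2π·344 = 2161 rad/s.
Step 2 — Component impedances:
  R: Z = R = 68.3 Ω
  C: Z = 1/(jωC) = -j/(ω·C) = 0 - j3.305 Ω
Step 3 — Series combination: Z_total = R + C = 68.3 - j3.305 Ω = 68.38∠-2.8° Ω.
Step 4 — Source phasor: V = 57.6∠45.0° V = 40.73 + j40.73 V.
Step 5 — Current: I = V / Z = 0.5662 + j0.6237 A = 0.8424∠47.8° A.
Step 6 — Complex power: S = V·I* = 48.46 - j2.345 VA.
Step 7 — Real power: P = Re(S) = 48.46 W.
Step 8 — Reactive power: Q = Im(S) = -2.345 VAR.
Step 9 — Apparent power: |S| = 48.52 VA.
Step 10 — Power factor: PF = P/|S| = 0.9988 (leading).

(a) P = 48.46 W  (b) Q = -2.345 VAR  (c) S = 48.52 VA  (d) PF = 0.9988 (leading)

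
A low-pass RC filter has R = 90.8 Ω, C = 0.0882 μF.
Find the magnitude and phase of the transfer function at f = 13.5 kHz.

Step 1 — Angular frequency: ω = 2π·1.35e+04 = 8.482e+04 rad/s.
Step 2 — Transfer function: H(jω) = 1/(1 + jωRC).
Step 3 — Denominator: 1 + jωRC = 1 + j·8.482e+04·90.8·8.82e-08 = 1 + j0.6793.
Step 4 — H = 0.6842 - j0.4648.
Step 5 — Magnitude: |H| = 0.8272 (-1.6 dB); phase: φ = -34.2°.

|H| = 0.8272 (-1.6 dB), φ = -34.2°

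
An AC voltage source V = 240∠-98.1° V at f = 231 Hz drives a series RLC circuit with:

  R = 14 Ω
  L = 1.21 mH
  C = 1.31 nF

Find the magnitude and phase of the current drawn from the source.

Step 1 — Angular frequency: ω = 2π·f = 2π·231 = 1451 rad/s.
Step 2 — Component impedances:
  R: Z = R = 14 Ω
  L: Z = jωL = j·1451·0.00121 = 0 + j1.756 Ω
  C: Z = 1/(jωC) = -j/(ω·C) = 0 - j5.259e+05 Ω
Step 3 — Series combination: Z_total = R + L + C = 14 - j5.259e+05 Ω = 5.259e+05∠-90.0° Ω.
Step 4 — Source phasor: V = 240∠-98.1° V = -33.82 - j237.6 V.
Step 5 — Ohm's law: I = V / Z_total = (-33.82 - j237.6) / (14 - j5.259e+05) = 0.0004518 - j6.431e-05 A.
Step 6 — Convert to polar: |I| = 0.0004563 A, ∠I = -8.1°.

I = 0.0004563∠-8.1° A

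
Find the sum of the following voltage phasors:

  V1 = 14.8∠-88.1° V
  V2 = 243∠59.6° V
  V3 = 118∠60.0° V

Step 1 — Convert each phasor to rectangular form:
  V1 = 14.8·(cos(-88.1°) + j·sin(-88.1°)) = 0.4907 - j14.79 V
  V2 = 243·(cos(59.6°) + j·sin(59.6°)) = 123 + j209.6 V
  V3 = 118·(cos(60.0°) + j·sin(60.0°)) = 59 + j102.2 V
Step 2 — Sum components: V_total = 182.5 + j297 V.
Step 3 — Convert to polar: |V_total| = 348.6 V, ∠V_total = 58.4°.

V_total = 348.6∠58.4° V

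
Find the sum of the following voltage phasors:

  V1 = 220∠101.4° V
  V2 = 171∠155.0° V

Step 1 — Convert each phasor to rectangular form:
  V1 = 220·(cos(101.4°) + j·sin(101.4°)) = -43.48 + j215.7 V
  V2 = 171·(cos(155.0°) + j·sin(155.0°)) = -155 + j72.27 V
Step 2 — Sum components: V_total = -198.5 + j287.9 V.
Step 3 — Convert to polar: |V_total| = 349.7 V, ∠V_total = 124.6°.

V_total = 349.7∠124.6° V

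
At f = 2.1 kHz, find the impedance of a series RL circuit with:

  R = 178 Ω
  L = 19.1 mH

Step 1 — Angular frequency: ω = 2π·f = 2π·2100 = 1.319e+04 rad/s.
Step 2 — Component impedances:
  R: Z = R = 178 Ω
  L: Z = jωL = j·1.319e+04·0.0191 = 0 + j252 Ω
Step 3 — Series combination: Z_total = R + L = 178 + j252 Ω = 308.5∠54.8° Ω.

Z = 178 + j252 Ω = 308.5∠54.8° Ω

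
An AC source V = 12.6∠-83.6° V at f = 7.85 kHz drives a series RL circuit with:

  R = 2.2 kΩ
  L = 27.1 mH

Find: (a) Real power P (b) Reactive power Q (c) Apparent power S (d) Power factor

Step 1 — Angular frequency: ω = 2π·f = 2π·7850 = 4.932e+04 rad/s.
Step 2 — Component impedances:
  R: Z = R = 2200 Ω
  L: Z = jωL = j·4.932e+04·0.0271 = 0 + j1337 Ω
Step 3 — Series combination: Z_total = R + L = 2200 + j1337 Ω = 2574∠31.3° Ω.
Step 4 — Source phasor: V = 12.6∠-83.6° V = 1.405 - j12.52 V.
Step 5 — Current: I = V / Z = -0.002059 - j0.00444 A = 0.004895∠-114.9° A.
Step 6 — Complex power: S = V·I* = 0.05271 + j0.03202 VA.
Step 7 — Real power: P = Re(S) = 0.05271 W.
Step 8 — Reactive power: Q = Im(S) = 0.03202 VAR.
Step 9 — Apparent power: |S| = 0.06167 VA.
Step 10 — Power factor: PF = P/|S| = 0.8546 (lagging).

(a) P = 0.05271 W  (b) Q = 0.03202 VAR  (c) S = 0.06167 VA  (d) PF = 0.8546 (lagging)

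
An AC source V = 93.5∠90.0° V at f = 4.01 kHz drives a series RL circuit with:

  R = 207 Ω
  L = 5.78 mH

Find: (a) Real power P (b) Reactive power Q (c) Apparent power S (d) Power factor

Step 1 — Angular frequency: ω = 2π·f = 2π·4010 = 2.52e+04 rad/s.
Step 2 — Component impedances:
  R: Z = R = 207 Ω
  L: Z = jωL = j·2.52e+04·0.00578 = 0 + j145.6 Ω
Step 3 — Series combination: Z_total = R + L = 207 + j145.6 Ω = 253.1∠35.1° Ω.
Step 4 — Source phasor: V = 93.5∠90.0° V = 0 + j93.5 V.
Step 5 — Current: I = V / Z = 0.2126 + j0.3021 A = 0.3694∠54.9° A.
Step 6 — Complex power: S = V·I* = 28.25 + j19.88 VA.
Step 7 — Real power: P = Re(S) = 28.25 W.
Step 8 — Reactive power: Q = Im(S) = 19.88 VAR.
Step 9 — Apparent power: |S| = 34.54 VA.
Step 10 — Power factor: PF = P/|S| = 0.8179 (lagging).

(a) P = 28.25 W  (b) Q = 19.88 VAR  (c) S = 34.54 VA  (d) PF = 0.8179 (lagging)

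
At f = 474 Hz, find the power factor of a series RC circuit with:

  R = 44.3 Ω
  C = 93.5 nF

Step 1 — Angular frequency: ω = 2π·f = 2π·474 = 2978 rad/s.
Step 2 — Component impedances:
  R: Z = R = 44.3 Ω
  C: Z = 1/(jωC) = -j/(ω·C) = 0 - j3591 Ω
Step 3 — Series combination: Z_total = R + C = 44.3 - j3591 Ω = 3591∠-89.3° Ω.
Step 4 — Power factor: PF = cos(φ) = Re(Z)/|Z| = 44.3/3591 = 0.01234.
Step 5 — Type: Im(Z) = -3591 ⇒ leading (phase φ = -89.3°).

PF = 0.01234 (leading, φ = -89.3°)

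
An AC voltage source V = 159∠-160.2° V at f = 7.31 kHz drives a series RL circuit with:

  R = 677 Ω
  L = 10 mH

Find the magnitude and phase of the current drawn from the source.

Step 1 — Angular frequency: ω = 2π·f = 2π·7310 = 4.593e+04 rad/s.
Step 2 — Component impedances:
  R: Z = R = 677 Ω
  L: Z = jωL = j·4.593e+04·0.01 = 0 + j459.3 Ω
Step 3 — Series combination: Z_total = R + L = 677 + j459.3 Ω = 818.1∠34.2° Ω.
Step 4 — Source phasor: V = 159∠-160.2° V = -149.6 - j53.86 V.
Step 5 — Ohm's law: I = V / Z_total = (-149.6 - j53.86) / (677 + j459.3) = -0.1883 + j0.04818 A.
Step 6 — Convert to polar: |I| = 0.1944 A, ∠I = 165.6°.

I = 0.1944∠165.6° A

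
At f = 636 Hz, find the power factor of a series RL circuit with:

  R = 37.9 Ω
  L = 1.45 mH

Step 1 — Angular frequency: ω = 2π·f = 2π·636 = 3996 rad/s.
Step 2 — Component impedances:
  R: Z = R = 37.9 Ω
  L: Z = jωL = j·3996·0.00145 = 0 + j5.794 Ω
Step 3 — Series combination: Z_total = R + L = 37.9 + j5.794 Ω = 38.34∠8.7° Ω.
Step 4 — Power factor: PF = cos(φ) = Re(Z)/|Z| = 37.9/38.34 = 0.9885.
Step 5 — Type: Im(Z) = 5.794 ⇒ lagging (phase φ = 8.7°).

PF = 0.9885 (lagging, φ = 8.7°)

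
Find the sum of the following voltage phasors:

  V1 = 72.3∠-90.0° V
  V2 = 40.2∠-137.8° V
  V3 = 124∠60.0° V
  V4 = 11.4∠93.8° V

Step 1 — Convert each phasor to rectangular form:
  V1 = 72.3·(cos(-90.0°) + j·sin(-90.0°)) = 0 - j72.3 V
  V2 = 40.2·(cos(-137.8°) + j·sin(-137.8°)) = -29.78 - j27 V
  V3 = 124·(cos(60.0°) + j·sin(60.0°)) = 62 + j107.4 V
  V4 = 11.4·(cos(93.8°) + j·sin(93.8°)) = -0.7555 + j11.37 V
Step 2 — Sum components: V_total = 31.46 + j19.46 V.
Step 3 — Convert to polar: |V_total| = 37 V, ∠V_total = 31.7°.

V_total = 37∠31.7° V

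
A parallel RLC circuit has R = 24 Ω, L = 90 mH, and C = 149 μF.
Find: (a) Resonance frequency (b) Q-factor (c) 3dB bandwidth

Step 1 — Resonance: ω₀ = 1/√(LC) = 1/√(0.09·0.000149) = 273.1 rad/s.
Step 2 — f₀ = ω₀/(2π) = 43.46 Hz.
Step 3 — Parallel Q: Q = R/(ω₀L) = 24/(273.1·0.09) = 0.9765.
Step 4 — Bandwidth: Δω = ω₀/Q = 279.6 rad/s; BW = Δω/(2π) = 44.51 Hz.

(a) f₀ = 43.46 Hz  (b) Q = 0.9765  (c) BW = 44.51 Hz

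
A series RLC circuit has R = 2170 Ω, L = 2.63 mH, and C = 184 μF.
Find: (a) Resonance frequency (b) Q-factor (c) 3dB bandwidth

Step 1 — Resonance: ω₀ = 1/√(LC) = 1/√(0.00263·0.000184) = 1438 rad/s.
Step 2 — f₀ = ω₀/(2π) = 228.8 Hz.
Step 3 — Series Q: Q = ω₀L/R = 1438·0.00263/2170 = 0.001742.
Step 4 — Bandwidth: Δω = ω₀/Q = 8.251e+05 rad/s; BW = Δω/(2π) = 1.313e+05 Hz.

(a) f₀ = 228.8 Hz  (b) Q = 0.001742  (c) BW = 1.313e+05 Hz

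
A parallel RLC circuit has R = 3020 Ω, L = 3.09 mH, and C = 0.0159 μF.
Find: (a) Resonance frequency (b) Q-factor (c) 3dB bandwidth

Step 1 — Resonance: ω₀ = 1/√(LC) = 1/√(0.00309·1.59e-08) = 1.427e+05 rad/s.
Step 2 — f₀ = ω₀/(2π) = 2.271e+04 Hz.
Step 3 — Parallel Q: Q = R/(ω₀L) = 3020/(1.427e+05·0.00309) = 6.851.
Step 4 — Bandwidth: Δω = ω₀/Q = 2.083e+04 rad/s; BW = Δω/(2π) = 3314 Hz.

(a) f₀ = 2.271e+04 Hz  (b) Q = 6.851  (c) BW = 3314 Hz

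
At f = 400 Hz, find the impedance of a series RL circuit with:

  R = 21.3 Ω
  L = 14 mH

Step 1 — Angular frequency: ω = 2π·f = 2π·400 = 2513 rad/s.
Step 2 — Component impedances:
  R: Z = R = 21.3 Ω
  L: Z = jωL = j·2513·0.014 = 0 + j35.19 Ω
Step 3 — Series combination: Z_total = R + L = 21.3 + j35.19 Ω = 41.13∠58.8° Ω.

Z = 21.3 + j35.19 Ω = 41.13∠58.8° Ω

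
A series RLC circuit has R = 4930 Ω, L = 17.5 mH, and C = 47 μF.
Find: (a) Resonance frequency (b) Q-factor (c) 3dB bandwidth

Step 1 — Resonance: ω₀ = 1/√(LC) = 1/√(0.0175·4.7e-05) = 1103 rad/s.
Step 2 — f₀ = ω₀/(2π) = 175.5 Hz.
Step 3 — Series Q: Q = ω₀L/R = 1103·0.0175/4930 = 0.003914.
Step 4 — Bandwidth: Δω = ω₀/Q = 2.817e+05 rad/s; BW = Δω/(2π) = 4.484e+04 Hz.

(a) f₀ = 175.5 Hz  (b) Q = 0.003914  (c) BW = 4.484e+04 Hz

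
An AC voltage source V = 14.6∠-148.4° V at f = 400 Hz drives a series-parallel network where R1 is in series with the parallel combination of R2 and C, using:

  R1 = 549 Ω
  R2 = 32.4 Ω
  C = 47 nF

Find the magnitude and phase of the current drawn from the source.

Step 1 — Angular frequency: ω = 2π·f = 2π·400 = 2513 rad/s.
Step 2 — Component impedances:
  R1: Z = R = 549 Ω
  R2: Z = R = 32.4 Ω
  C: Z = 1/(jωC) = -j/(ω·C) = 0 - j8466 Ω
Step 3 — Parallel branch: R2 || C = 1/(1/R2 + 1/C) = 32.4 - j0.124 Ω.
Step 4 — Series with R1: Z_total = R1 + (R2 || C) = 581.4 - j0.124 Ω = 581.4∠-0.0° Ω.
Step 5 — Source phasor: V = 14.6∠-148.4° V = -12.44 - j7.65 V.
Step 6 — Ohm's law: I = V / Z_total = (-12.44 - j7.65) / (581.4 - j0.124) = -0.02139 - j0.01316 A.
Step 7 — Convert to polar: |I| = 0.02511 A, ∠I = -148.4°.

I = 0.02511∠-148.4° A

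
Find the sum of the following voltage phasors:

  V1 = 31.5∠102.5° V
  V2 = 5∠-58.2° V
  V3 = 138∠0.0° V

Step 1 — Convert each phasor to rectangular form:
  V1 = 31.5·(cos(102.5°) + j·sin(102.5°)) = -6.818 + j30.75 V
  V2 = 5·(cos(-58.2°) + j·sin(-58.2°)) = 2.635 - j4.249 V
  V3 = 138·(cos(0.0°) + j·sin(0.0°)) = 138 V
Step 2 — Sum components: V_total = 133.8 + j26.5 V.
Step 3 — Convert to polar: |V_total| = 136.4 V, ∠V_total = 11.2°.

V_total = 136.4∠11.2° V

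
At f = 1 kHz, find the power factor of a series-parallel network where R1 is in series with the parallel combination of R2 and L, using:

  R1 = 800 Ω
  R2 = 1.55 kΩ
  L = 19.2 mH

Step 1 — Angular frequency: ω = 2π·f = 2π·1000 = 6283 rad/s.
Step 2 — Component impedances:
  R1: Z = R = 800 Ω
  R2: Z = R = 1550 Ω
  L: Z = jωL = j·6283·0.0192 = 0 + j120.6 Ω
Step 3 — Parallel branch: R2 || L = 1/(1/R2 + 1/L) = 9.333 + j119.9 Ω.
Step 4 — Series with R1: Z_total = R1 + (R2 || L) = 809.3 + j119.9 Ω = 818.2∠8.4° Ω.
Step 5 — Power factor: PF = cos(φ) = Re(Z)/|Z| = 809.33/818.17 = 0.9892.
Step 6 — Type: Im(Z) = 119.9 ⇒ lagging (phase φ = 8.4°).

PF = 0.9892 (lagging, φ = 8.4°)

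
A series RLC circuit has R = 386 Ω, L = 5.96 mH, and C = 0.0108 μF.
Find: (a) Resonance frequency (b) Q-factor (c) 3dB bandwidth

Step 1 — Resonance: ω₀ = 1/√(LC) = 1/√(0.00596·1.08e-08) = 1.246e+05 rad/s.
Step 2 — f₀ = ω₀/(2π) = 1.984e+04 Hz.
Step 3 — Series Q: Q = ω₀L/R = 1.246e+05·0.00596/386 = 1.925.
Step 4 — Bandwidth: Δω = ω₀/Q = 6.477e+04 rad/s; BW = Δω/(2π) = 1.031e+04 Hz.

(a) f₀ = 1.984e+04 Hz  (b) Q = 1.925  (c) BW = 1.031e+04 Hz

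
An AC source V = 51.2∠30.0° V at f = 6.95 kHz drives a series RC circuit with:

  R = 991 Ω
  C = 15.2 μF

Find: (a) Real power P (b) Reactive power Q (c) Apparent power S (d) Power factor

Step 1 — Angular frequency: ω = 2π·f = 2π·6950 = 4.367e+04 rad/s.
Step 2 — Component impedances:
  R: Z = R = 991 Ω
  C: Z = 1/(jωC) = -j/(ω·C) = 0 - j1.507 Ω
Step 3 — Series combination: Z_total = R + C = 991 - j1.507 Ω = 991∠-0.1° Ω.
Step 4 — Source phasor: V = 51.2∠30.0° V = 44.34 + j25.6 V.
Step 5 — Current: I = V / Z = 0.0447 + j0.0259 A = 0.05166∠30.1° A.
Step 6 — Complex power: S = V·I* = 2.645 - j0.004021 VA.
Step 7 — Real power: P = Re(S) = 2.645 W.
Step 8 — Reactive power: Q = Im(S) = -0.004021 VAR.
Step 9 — Apparent power: |S| = 2.645 VA.
Step 10 — Power factor: PF = P/|S| = 1 (leading).

(a) P = 2.645 W  (b) Q = -0.004021 VAR  (c) S = 2.645 VA  (d) PF = 1 (leading)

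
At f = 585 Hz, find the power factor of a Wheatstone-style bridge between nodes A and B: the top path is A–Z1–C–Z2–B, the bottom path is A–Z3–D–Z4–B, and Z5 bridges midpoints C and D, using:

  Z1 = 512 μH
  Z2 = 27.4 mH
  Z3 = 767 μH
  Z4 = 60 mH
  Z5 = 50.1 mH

Step 1 — Angular frequency: ω = 2π·f = 2π·585 = 3676 rad/s.
Step 2 — Component impedances:
  Z1: Z = jωL = j·3676·0.000512 = 0 + j1.882 Ω
  Z2: Z = jωL = j·3676·0.0274 = 0 + j100.7 Ω
  Z3: Z = jωL = j·3676·0.000767 = 0 + j2.819 Ω
  Z4: Z = jωL = j·3676·0.06 = 0 + j220.5 Ω
  Z5: Z = jωL = j·3676·0.0501 = 0 + j184.2 Ω
Step 3 — Bridge requires nodal analysis (the Z5 bridge couples midpoints C and D, so the two paths cannot be reduced to a simple series/parallel combination). Setting node B to ground and injecting 1 A at node A, the 3-node admittance system at A, C, D solves to V_A = Z_AB = 0 + j70.3 Ω = 70.3∠90.0° Ω.
Step 4 — Power factor: PF = cos(φ) = Re(Z)/|Z| = 0/70.3 = 0.
Step 5 — Type: Im(Z) = 70.3 ⇒ lagging (phase φ = 90.0°).

PF = 0 (lagging, φ = 90.0°)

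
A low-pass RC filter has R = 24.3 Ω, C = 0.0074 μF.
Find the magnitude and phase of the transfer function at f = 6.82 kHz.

Step 1 — Angular frequency: ω = 2π·6820 = 4.285e+04 rad/s.
Step 2 — Transfer function: H(jω) = 1/(1 + jωRC).
Step 3 — Denominator: 1 + jωRC = 1 + j·4.285e+04·24.3·7.4e-09 = 1 + j0.007706.
Step 4 — H = 0.9999 - j0.007705.
Step 5 — Magnitude: |H| = 1 (-0.0 dB); phase: φ = -0.4°.

|H| = 1 (-0.0 dB), φ = -0.4°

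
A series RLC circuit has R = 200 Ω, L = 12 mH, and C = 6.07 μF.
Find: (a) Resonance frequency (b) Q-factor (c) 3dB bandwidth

Step 1 — Resonance: ω₀ = 1/√(LC) = 1/√(0.012·6.07e-06) = 3705 rad/s.
Step 2 — f₀ = ω₀/(2π) = 589.7 Hz.
Step 3 — Series Q: Q = ω₀L/R = 3705·0.012/200 = 0.2223.
Step 4 — Bandwidth: Δω = ω₀/Q = 1.667e+04 rad/s; BW = Δω/(2π) = 2653 Hz.

(a) f₀ = 589.7 Hz  (b) Q = 0.2223  (c) BW = 2653 Hz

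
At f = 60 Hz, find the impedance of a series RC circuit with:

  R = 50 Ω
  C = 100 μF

Step 1 — Angular frequency: ω = 2π·f = 2π·60 = 377 rad/s.
Step 2 — Component impedances:
  R: Z = R = 50 Ω
  C: Z = 1/(jωC) = -j/(ω·C) = 0 - j26.53 Ω
Step 3 — Series combination: Z_total = R + C = 50 - j26.53 Ω = 56.6∠-27.9° Ω.

Z = 50 - j26.53 Ω = 56.6∠-27.9° Ω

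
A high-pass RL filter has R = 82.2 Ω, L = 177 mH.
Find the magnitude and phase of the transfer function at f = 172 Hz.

Step 1 — Angular frequency: ω = 2π·172 = 1081 rad/s.
Step 2 — Transfer function: H(jω) = jωL/(R + jωL).
Step 3 — Numerator jωL = j·191.3; denominator R + jωL = 82.2 + j191.3.
Step 4 — H = 0.8441 + j0.3627.
Step 5 — Magnitude: |H| = 0.9188 (-0.7 dB); phase: φ = 23.3°.

|H| = 0.9188 (-0.7 dB), φ = 23.3°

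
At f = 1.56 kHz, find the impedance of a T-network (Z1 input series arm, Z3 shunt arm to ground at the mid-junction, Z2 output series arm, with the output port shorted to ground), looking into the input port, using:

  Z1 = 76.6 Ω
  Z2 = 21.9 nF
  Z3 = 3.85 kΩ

Step 1 — Angular frequency: ω = 2π·f = 2π·1560 = 9802 rad/s.
Step 2 — Component impedances:
  Z1: Z = R = 76.6 Ω
  Z2: Z = 1/(jωC) = -j/(ω·C) = 0 - j4659 Ω
  Z3: Z = R = 3850 Ω
Step 3 — With the output port shorted to ground, the output series arm Z2 runs from the junction to ground; the shunt arm Z3 also runs from the junction to ground. They appear in parallel: Z3 || Z2 = 2288 - j1891 Ω.
Step 4 — Series with input arm Z1: Z_in = Z1 + (Z3 || Z2) = 2364 - j1891 Ω = 3027∠-38.6° Ω.

Z = 2364 - j1891 Ω = 3027∠-38.6° Ω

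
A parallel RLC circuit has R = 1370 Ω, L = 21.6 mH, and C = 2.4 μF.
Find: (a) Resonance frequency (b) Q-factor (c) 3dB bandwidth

Step 1 — Resonance: ω₀ = 1/√(LC) = 1/√(0.0216·2.4e-06) = 4392 rad/s.
Step 2 — f₀ = ω₀/(2π) = 699 Hz.
Step 3 — Parallel Q: Q = R/(ω₀L) = 1370/(4392·0.0216) = 14.44.
Step 4 — Bandwidth: Δω = ω₀/Q = 304.1 rad/s; BW = Δω/(2π) = 48.4 Hz.

(a) f₀ = 699 Hz  (b) Q = 14.44  (c) BW = 48.4 Hz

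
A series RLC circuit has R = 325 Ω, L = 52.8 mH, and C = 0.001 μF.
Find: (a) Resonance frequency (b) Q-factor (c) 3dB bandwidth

Step 1 — Resonance: ω₀ = 1/√(LC) = 1/√(0.0528·1e-09) = 1.376e+05 rad/s.
Step 2 — f₀ = ω₀/(2π) = 2.19e+04 Hz.
Step 3 — Series Q: Q = ω₀L/R = 1.376e+05·0.0528/325 = 22.36.
Step 4 — Bandwidth: Δω = ω₀/Q = 6155 rad/s; BW = Δω/(2π) = 979.6 Hz.

(a) f₀ = 2.19e+04 Hz  (b) Q = 22.36  (c) BW = 979.6 Hz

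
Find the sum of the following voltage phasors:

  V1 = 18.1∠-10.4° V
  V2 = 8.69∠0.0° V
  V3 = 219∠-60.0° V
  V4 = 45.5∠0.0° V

Step 1 — Convert each phasor to rectangular form:
  V1 = 18.1·(cos(-10.4°) + j·sin(-10.4°)) = 17.8 - j3.267 V
  V2 = 8.69·(cos(0.0°) + j·sin(0.0°)) = 8.69 V
  V3 = 219·(cos(-60.0°) + j·sin(-60.0°)) = 109.5 - j189.7 V
  V4 = 45.5·(cos(0.0°) + j·sin(0.0°)) = 45.5 V
Step 2 — Sum components: V_total = 181.5 - j192.9 V.
Step 3 — Convert to polar: |V_total| = 264.9 V, ∠V_total = -46.7°.

V_total = 264.9∠-46.7° V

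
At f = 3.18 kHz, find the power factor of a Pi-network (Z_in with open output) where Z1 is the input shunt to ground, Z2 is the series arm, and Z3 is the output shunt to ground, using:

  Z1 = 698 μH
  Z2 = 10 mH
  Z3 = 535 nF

Step 1 — Angular frequency: ω = 2π·f = 2π·3180 = 1.998e+04 rad/s.
Step 2 — Component impedances:
  Z1: Z = jωL = j·1.998e+04·0.000698 = 0 + j13.95 Ω
  Z2: Z = jωL = j·1.998e+04·0.01 = 0 + j199.8 Ω
  Z3: Z = 1/(jωC) = -j/(ω·C) = 0 - j93.55 Ω
Step 3 — With open output, the series arm Z2 and the output shunt Z3 appear in series to ground: Z2 + Z3 = 0 + j106.3 Ω.
Step 4 — Parallel with input shunt Z1: Z_in = Z1 || (Z2 + Z3) = 0 + j12.33 Ω = 12.33∠90.0° Ω.
Step 5 — Power factor: PF = cos(φ) = Re(Z)/|Z| = -0/12.33 = -0.
Step 6 — Type: Im(Z) = 12.33 ⇒ lagging (phase φ = 90.0°).

PF = -0 (lagging, φ = 90.0°)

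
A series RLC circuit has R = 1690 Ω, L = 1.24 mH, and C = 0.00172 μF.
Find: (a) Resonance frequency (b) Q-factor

Step 1 — Resonance condition Im(Z)=0 gives ω₀ = 1/√(LC).
Step 2 — ω₀ = 1/√(0.00124·1.72e-09) = 6.847e+05 rad/s.
Step 3 — f₀ = ω₀/(2π) = 1.09e+05 Hz.
Step 4 — Series Q: Q = ω₀L/R = 6.847e+05·0.00124/1690 = 0.5024.

(a) f₀ = 1.09e+05 Hz  (b) Q = 0.5024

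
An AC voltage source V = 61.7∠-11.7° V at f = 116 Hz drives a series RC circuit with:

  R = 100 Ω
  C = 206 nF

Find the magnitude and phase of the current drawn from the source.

Step 1 — Angular frequency: ω = 2π·f = 2π·116 = 728.8 rad/s.
Step 2 — Component impedances:
  R: Z = R = 100 Ω
  C: Z = 1/(jωC) = -j/(ω·C) = 0 - j6660 Ω
Step 3 — Series combination: Z_total = R + C = 100 - j6660 Ω = 6661∠-89.1° Ω.
Step 4 — Source phasor: V = 61.7∠-11.7° V = 60.42 - j12.51 V.
Step 5 — Ohm's law: I = V / Z_total = (60.42 - j12.51) / (100 - j6660) = 0.002014 + j0.009041 A.
Step 6 — Convert to polar: |I| = 0.009263 A, ∠I = 77.4°.

I = 0.009263∠77.4° A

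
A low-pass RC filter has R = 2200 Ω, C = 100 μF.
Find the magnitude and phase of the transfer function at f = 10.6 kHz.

Step 1 — Angular frequency: ω = 2π·1.06e+04 = 6.66e+04 rad/s.
Step 2 — Transfer function: H(jω) = 1/(1 + jωRC).
Step 3 — Denominator: 1 + jωRC = 1 + j·6.66e+04·2200·0.0001 = 1 + j1.465e+04.
Step 4 — H = 4.658e-09 - j6.825e-05.
Step 5 — Magnitude: |H| = 6.825e-05 (-83.3 dB); phase: φ = -90.0°.

|H| = 6.825e-05 (-83.3 dB), φ = -90.0°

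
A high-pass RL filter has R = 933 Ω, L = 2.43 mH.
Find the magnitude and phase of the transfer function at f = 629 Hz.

Step 1 — Angular frequency: ω = 2π·629 = 3952 rad/s.
Step 2 — Transfer function: H(jω) = jωL/(R + jωL).
Step 3 — Numerator jωL = j·9.604; denominator R + jωL = 933 + j9.604.
Step 4 — H = 0.0001059 + j0.01029.
Step 5 — Magnitude: |H| = 0.01029 (-39.7 dB); phase: φ = 89.4°.

|H| = 0.01029 (-39.7 dB), φ = 89.4°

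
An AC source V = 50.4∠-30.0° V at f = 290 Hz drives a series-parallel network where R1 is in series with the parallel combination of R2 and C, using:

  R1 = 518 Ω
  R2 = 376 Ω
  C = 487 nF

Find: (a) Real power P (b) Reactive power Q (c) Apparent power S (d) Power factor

Step 1 — Angular frequency: ω = 2π·f = 2π·290 = 1822 rad/s.
Step 2 — Component impedances:
  R1: Z = R = 518 Ω
  R2: Z = R = 376 Ω
  C: Z = 1/(jωC) = -j/(ω·C) = 0 - j1127 Ω
Step 3 — Parallel branch: R2 || C = 1/(1/R2 + 1/C) = 338.3 - j112.9 Ω.
Step 4 — Series with R1: Z_total = R1 + (R2 || C) = 856.3 - j112.9 Ω = 863.7∠-7.5° Ω.
Step 5 — Source phasor: V = 50.4∠-30.0° V = 43.65 - j25.2 V.
Step 6 — Current: I = V / Z = 0.05391 - j0.02232 A = 0.05835∠-22.5° A.
Step 7 — Complex power: S = V·I* = 2.916 - j0.3844 VA.
Step 8 — Real power: P = Re(S) = 2.916 W.
Step 9 — Reactive power: Q = Im(S) = -0.3844 VAR.
Step 10 — Apparent power: |S| = 2.941 VA.
Step 11 — Power factor: PF = P/|S| = 0.9914 (leading).

(a) P = 2.916 W  (b) Q = -0.3844 VAR  (c) S = 2.941 VA  (d) PF = 0.9914 (leading)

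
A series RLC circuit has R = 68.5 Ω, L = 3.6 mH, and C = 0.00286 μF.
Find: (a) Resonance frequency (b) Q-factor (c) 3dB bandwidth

Step 1 — Resonance: ω₀ = 1/√(LC) = 1/√(0.0036·2.86e-09) = 3.116e+05 rad/s.
Step 2 — f₀ = ω₀/(2π) = 4.96e+04 Hz.
Step 3 — Series Q: Q = ω₀L/R = 3.116e+05·0.0036/68.5 = 16.38.
Step 4 — Bandwidth: Δω = ω₀/Q = 1.903e+04 rad/s; BW = Δω/(2π) = 3028 Hz.

(a) f₀ = 4.96e+04 Hz  (b) Q = 16.38  (c) BW = 3028 Hz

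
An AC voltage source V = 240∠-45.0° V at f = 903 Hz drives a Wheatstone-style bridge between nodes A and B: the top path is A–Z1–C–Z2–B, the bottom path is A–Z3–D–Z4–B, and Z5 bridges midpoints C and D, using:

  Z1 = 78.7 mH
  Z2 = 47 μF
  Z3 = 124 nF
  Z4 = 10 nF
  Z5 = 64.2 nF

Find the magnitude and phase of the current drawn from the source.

Step 1 — Angular frequency: ω = 2π·f = 2π·903 = 5674 rad/s.
Step 2 — Component impedances:
  Z1: Z = jωL = j·5674·0.0787 = 0 + j446.5 Ω
  Z2: Z = 1/(jωC) = -j/(ω·C) = 0 - j3.75 Ω
  Z3: Z = 1/(jωC) = -j/(ω·C) = 0 - j1421 Ω
  Z4: Z = 1/(jωC) = -j/(ω·C) = 0 - j1.763e+04 Ω
  Z5: Z = 1/(jωC) = -j/(ω·C) = 0 - j2745 Ω
Step 3 — Bridge requires nodal analysis (the Z5 bridge couples midpoints C and D, so the two paths cannot be reduced to a simple series/parallel combination). Setting node B to ground and injecting 1 A at node A, the 3-node admittance system at A, C, D solves to V_A = Z_AB = 0 + j502.1 Ω = 502.1∠90.0° Ω.
Step 4 — Source phasor: V = 240∠-45.0° V = 169.7 - j169.7 V.
Step 5 — Ohm's law: I = V / Z_total = (169.7 - j169.7) / (0 + j502.1) = -0.338 - j0.338 A.
Step 6 — Convert to polar: |I| = 0.4779 A, ∠I = -135.0°.

I = 0.4779∠-135.0° A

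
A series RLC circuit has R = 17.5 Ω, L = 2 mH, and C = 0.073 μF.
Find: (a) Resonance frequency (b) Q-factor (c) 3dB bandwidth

Step 1 — Resonance condition Im(Z)=0 gives ω₀ = 1/√(LC).
Step 2 — ω₀ = 1/√(0.002·7.3e-08) = 8.276e+04 rad/s.
Step 3 — f₀ = ω₀/(2π) = 1.317e+04 Hz.
Step 4 — Series Q: Q = ω₀L/R = 8.276e+04·0.002/17.5 = 9.458.
Step 5 — 3dB bandwidth: Δω = ω₀/Q = 8750 rad/s; BW = Δω/(2π) = 1393 Hz.

(a) f₀ = 1.317e+04 Hz  (b) Q = 9.458  (c) BW = 1393 Hz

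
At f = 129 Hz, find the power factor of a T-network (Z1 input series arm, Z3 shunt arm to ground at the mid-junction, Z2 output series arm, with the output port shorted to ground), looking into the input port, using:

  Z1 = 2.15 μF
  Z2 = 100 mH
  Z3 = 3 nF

Step 1 — Angular frequency: ω = 2π·f = 2π·129 = 810.5 rad/s.
Step 2 — Component impedances:
  Z1: Z = 1/(jωC) = -j/(ω·C) = 0 - j573.8 Ω
  Z2: Z = jωL = j·810.5·0.1 = 0 + j81.05 Ω
  Z3: Z = 1/(jωC) = -j/(ω·C) = 0 - j4.113e+05 Ω
Step 3 — With the output port shorted to ground, the output series arm Z2 runs from the junction to ground; the shunt arm Z3 also runs from the junction to ground. They appear in parallel: Z3 || Z2 = 0 + j81.07 Ω.
Step 4 — Series with input arm Z1: Z_in = Z1 + (Z3 || Z2) = 0 - j492.8 Ω = 492.8∠-90.0° Ω.
Step 5 — Power factor: PF = cos(φ) = Re(Z)/|Z| = 0/492.8 = 0.
Step 6 — Type: Im(Z) = -492.8 ⇒ leading (phase φ = -90.0°).

PF = 0 (leading, φ = -90.0°)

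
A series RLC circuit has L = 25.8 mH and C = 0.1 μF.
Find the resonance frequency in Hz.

Step 1 — Resonance condition Im(Z)=0 gives ω₀ = 1/√(LC).
Step 2 — ω₀ = 1/√(0.0258·1e-07) = 1.969e+04 rad/s.
Step 3 — f₀ = ω₀/(2π) = 3133 Hz.

f₀ = 3133 Hz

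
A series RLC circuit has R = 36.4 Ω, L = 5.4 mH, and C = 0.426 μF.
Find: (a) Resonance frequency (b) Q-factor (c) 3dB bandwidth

Step 1 — Resonance: ω₀ = 1/√(LC) = 1/√(0.0054·4.26e-07) = 2.085e+04 rad/s.
Step 2 — f₀ = ω₀/(2π) = 3318 Hz.
Step 3 — Series Q: Q = ω₀L/R = 2.085e+04·0.0054/36.4 = 3.093.
Step 4 — Bandwidth: Δω = ω₀/Q = 6741 rad/s; BW = Δω/(2π) = 1073 Hz.

(a) f₀ = 3318 Hz  (b) Q = 3.093  (c) BW = 1073 Hz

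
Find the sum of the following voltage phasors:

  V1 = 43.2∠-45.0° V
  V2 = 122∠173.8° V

Step 1 — Convert each phasor to rectangular form:
  V1 = 43.2·(cos(-45.0°) + j·sin(-45.0°)) = 30.55 - j30.55 V
  V2 = 122·(cos(173.8°) + j·sin(173.8°)) = -121.3 + j13.18 V
Step 2 — Sum components: V_total = -90.74 - j17.37 V.
Step 3 — Convert to polar: |V_total| = 92.39 V, ∠V_total = -169.2°.

V_total = 92.39∠-169.2° V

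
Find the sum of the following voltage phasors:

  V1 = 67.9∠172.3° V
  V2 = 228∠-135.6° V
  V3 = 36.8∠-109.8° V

Step 1 — Convert each phasor to rectangular form:
  V1 = 67.9·(cos(172.3°) + j·sin(172.3°)) = -67.29 + j9.098 V
  V2 = 228·(cos(-135.6°) + j·sin(-135.6°)) = -162.9 - j159.5 V
  V3 = 36.8·(cos(-109.8°) + j·sin(-109.8°)) = -12.47 - j34.62 V
Step 2 — Sum components: V_total = -242.7 - j185 V.
Step 3 — Convert to polar: |V_total| = 305.2 V, ∠V_total = -142.7°.

V_total = 305.2∠-142.7° V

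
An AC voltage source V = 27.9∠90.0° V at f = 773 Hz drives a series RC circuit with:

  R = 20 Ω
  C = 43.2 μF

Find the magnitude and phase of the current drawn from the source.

Step 1 — Angular frequency: ω = 2π·f = 2π·773 = 4857 rad/s.
Step 2 — Component impedances:
  R: Z = R = 20 Ω
  C: Z = 1/(jωC) = -j/(ω·C) = 0 - j4.766 Ω
Step 3 — Series combination: Z_total = R + C = 20 - j4.766 Ω = 20.56∠-13.4° Ω.
Step 4 — Source phasor: V = 27.9∠90.0° V = 0 + j27.9 V.
Step 5 — Ohm's law: I = V / Z_total = (0 + j27.9) / (20 - j4.766) = -0.3146 + j1.32 A.
Step 6 — Convert to polar: |I| = 1.357 A, ∠I = 103.4°.

I = 1.357∠103.4° A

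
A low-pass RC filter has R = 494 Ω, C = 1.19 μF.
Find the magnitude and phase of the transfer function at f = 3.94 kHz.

Step 1 — Angular frequency: ω = 2π·3940 = 2.476e+04 rad/s.
Step 2 — Transfer function: H(jω) = 1/(1 + jωRC).
Step 3 — Denominator: 1 + jωRC = 1 + j·2.476e+04·494·1.19e-06 = 1 + j14.55.
Step 4 — H = 0.0047 - j0.06839.
Step 5 — Magnitude: |H| = 0.06855 (-23.3 dB); phase: φ = -86.1°.

|H| = 0.06855 (-23.3 dB), φ = -86.1°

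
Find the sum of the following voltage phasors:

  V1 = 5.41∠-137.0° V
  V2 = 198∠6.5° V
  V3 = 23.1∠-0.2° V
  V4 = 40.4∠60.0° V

Step 1 — Convert each phasor to rectangular form:
  V1 = 5.41·(cos(-137.0°) + j·sin(-137.0°)) = -3.957 - j3.69 V
  V2 = 198·(cos(6.5°) + j·sin(6.5°)) = 196.7 + j22.41 V
  V3 = 23.1·(cos(-0.2°) + j·sin(-0.2°)) = 23.1 - j0.08063 V
  V4 = 40.4·(cos(60.0°) + j·sin(60.0°)) = 20.2 + j34.99 V
Step 2 — Sum components: V_total = 236.1 + j53.63 V.
Step 3 — Convert to polar: |V_total| = 242.1 V, ∠V_total = 12.8°.

V_total = 242.1∠12.8° V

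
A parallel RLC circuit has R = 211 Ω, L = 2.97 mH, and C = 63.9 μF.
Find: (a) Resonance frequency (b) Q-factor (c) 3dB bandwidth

Step 1 — Resonance: ω₀ = 1/√(LC) = 1/√(0.00297·6.39e-05) = 2295 rad/s.
Step 2 — f₀ = ω₀/(2π) = 365.3 Hz.
Step 3 — Parallel Q: Q = R/(ω₀L) = 211/(2295·0.00297) = 30.95.
Step 4 — Bandwidth: Δω = ω₀/Q = 74.17 rad/s; BW = Δω/(2π) = 11.8 Hz.

(a) f₀ = 365.3 Hz  (b) Q = 30.95  (c) BW = 11.8 Hz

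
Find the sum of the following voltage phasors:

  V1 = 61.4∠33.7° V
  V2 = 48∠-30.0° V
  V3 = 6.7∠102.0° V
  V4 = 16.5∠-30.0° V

Step 1 — Convert each phasor to rectangular form:
  V1 = 61.4·(cos(33.7°) + j·sin(33.7°)) = 51.08 + j34.07 V
  V2 = 48·(cos(-30.0°) + j·sin(-30.0°)) = 41.57 - j24 V
  V3 = 6.7·(cos(102.0°) + j·sin(102.0°)) = -1.393 + j6.554 V
  V4 = 16.5·(cos(-30.0°) + j·sin(-30.0°)) = 14.29 - j8.25 V
Step 2 — Sum components: V_total = 105.5 + j8.371 V.
Step 3 — Convert to polar: |V_total| = 105.9 V, ∠V_total = 4.5°.

V_total = 105.9∠4.5° V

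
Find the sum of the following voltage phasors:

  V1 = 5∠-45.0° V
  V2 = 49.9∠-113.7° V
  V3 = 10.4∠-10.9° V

Step 1 — Convert each phasor to rectangular form:
  V1 = 5·(cos(-45.0°) + j·sin(-45.0°)) = 3.536 - j3.536 V
  V2 = 49.9·(cos(-113.7°) + j·sin(-113.7°)) = -20.06 - j45.69 V
  V3 = 10.4·(cos(-10.9°) + j·sin(-10.9°)) = 10.21 - j1.967 V
Step 2 — Sum components: V_total = -6.309 - j51.19 V.
Step 3 — Convert to polar: |V_total| = 51.58 V, ∠V_total = -97.0°.

V_total = 51.58∠-97.0° V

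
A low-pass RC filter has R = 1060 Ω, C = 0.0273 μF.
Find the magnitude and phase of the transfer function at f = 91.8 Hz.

Step 1 — Angular frequency: ω = 2π·91.8 = 576.8 rad/s.
Step 2 — Transfer function: H(jω) = 1/(1 + jωRC).
Step 3 — Denominator: 1 + jωRC = 1 + j·576.8·1060·2.73e-08 = 1 + j0.01669.
Step 4 — H = 0.9997 - j0.01669.
Step 5 — Magnitude: |H| = 0.9999 (-0.0 dB); phase: φ = -1.0°.

|H| = 0.9999 (-0.0 dB), φ = -1.0°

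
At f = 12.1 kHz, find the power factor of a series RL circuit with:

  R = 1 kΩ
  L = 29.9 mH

Step 1 — Angular frequency: ω = 2π·f = 2π·1.21e+04 = 7.603e+04 rad/s.
Step 2 — Component impedances:
  R: Z = R = 1000 Ω
  L: Z = jωL = j·7.603e+04·0.0299 = 0 + j2273 Ω
Step 3 — Series combination: Z_total = R + L = 1000 + j2273 Ω = 2483∠66.3° Ω.
Step 4 — Power factor: PF = cos(φ) = Re(Z)/|Z| = 1000/2483 = 0.4027.
Step 5 — Type: Im(Z) = 2273 ⇒ lagging (phase φ = 66.3°).

PF = 0.4027 (lagging, φ = 66.3°)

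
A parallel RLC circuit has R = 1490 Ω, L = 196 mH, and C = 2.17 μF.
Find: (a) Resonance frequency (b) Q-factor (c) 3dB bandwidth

Step 1 — Resonance: ω₀ = 1/√(LC) = 1/√(0.196·2.17e-06) = 1533 rad/s.
Step 2 — f₀ = ω₀/(2π) = 244 Hz.
Step 3 — Parallel Q: Q = R/(ω₀L) = 1490/(1533·0.196) = 4.958.
Step 4 — Bandwidth: Δω = ω₀/Q = 309.3 rad/s; BW = Δω/(2π) = 49.22 Hz.

(a) f₀ = 244 Hz  (b) Q = 4.958  (c) BW = 49.22 Hz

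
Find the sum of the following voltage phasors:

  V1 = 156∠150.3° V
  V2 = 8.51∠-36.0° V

Step 1 — Convert each phasor to rectangular form:
  V1 = 156·(cos(150.3°) + j·sin(150.3°)) = -135.5 + j77.29 V
  V2 = 8.51·(cos(-36.0°) + j·sin(-36.0°)) = 6.885 - j5.002 V
Step 2 — Sum components: V_total = -128.6 + j72.29 V.
Step 3 — Convert to polar: |V_total| = 147.5 V, ∠V_total = 150.7°.

V_total = 147.5∠150.7° V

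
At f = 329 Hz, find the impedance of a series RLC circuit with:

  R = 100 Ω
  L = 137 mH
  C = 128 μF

Step 1 — Angular frequency: ω = 2π·f = 2π·329 = 2067 rad/s.
Step 2 — Component impedances:
  R: Z = R = 100 Ω
  L: Z = jωL = j·2067·0.137 = 0 + j283.2 Ω
  C: Z = 1/(jωC) = -j/(ω·C) = 0 - j3.779 Ω
Step 3 — Series combination: Z_total = R + L + C = 100 + j279.4 Ω = 296.8∠70.3° Ω.

Z = 100 + j279.4 Ω = 296.8∠70.3° Ω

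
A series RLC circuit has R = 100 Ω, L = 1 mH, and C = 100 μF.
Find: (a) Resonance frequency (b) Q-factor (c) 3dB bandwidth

Step 1 — Resonance condition Im(Z)=0 gives ω₀ = 1/√(LC).
Step 2 — ω₀ = 1/√(0.001·0.0001) = 3162 rad/s.
Step 3 — f₀ = ω₀/(2π) = 503.3 Hz.
Step 4 — Series Q: Q = ω₀L/R = 3162·0.001/100 = 0.03162.
Step 5 — 3dB bandwidth: Δω = ω₀/Q = 1e+05 rad/s; BW = Δω/(2π) = 1.592e+04 Hz.

(a) f₀ = 503.3 Hz  (b) Q = 0.03162  (c) BW = 1.592e+04 Hz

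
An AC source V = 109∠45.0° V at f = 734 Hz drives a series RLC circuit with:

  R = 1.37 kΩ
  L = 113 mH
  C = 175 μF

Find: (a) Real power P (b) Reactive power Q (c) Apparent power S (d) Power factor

Step 1 — Angular frequency: ω = 2π·f = 2π·734 = 4612 rad/s.
Step 2 — Component impedances:
  R: Z = R = 1370 Ω
  L: Z = jωL = j·4612·0.113 = 0 + j521.1 Ω
  C: Z = 1/(jωC) = -j/(ω·C) = 0 - j1.239 Ω
Step 3 — Series combination: Z_total = R + L + C = 1370 + j519.9 Ω = 1465∠20.8° Ω.
Step 4 — Source phasor: V = 109∠45.0° V = 77.07 + j77.07 V.
Step 5 — Current: I = V / Z = 0.06784 + j0.03051 A = 0.07439∠24.2° A.
Step 6 — Complex power: S = V·I* = 7.581 + j2.877 VA.
Step 7 — Real power: P = Re(S) = 7.581 W.
Step 8 — Reactive power: Q = Im(S) = 2.877 VAR.
Step 9 — Apparent power: |S| = 8.108 VA.
Step 10 — Power factor: PF = P/|S| = 0.9349 (lagging).

(a) P = 7.581 W  (b) Q = 2.877 VAR  (c) S = 8.108 VA  (d) PF = 0.9349 (lagging)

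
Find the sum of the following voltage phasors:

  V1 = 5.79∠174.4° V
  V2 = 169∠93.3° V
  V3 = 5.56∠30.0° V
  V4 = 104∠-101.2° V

Step 1 — Convert each phasor to rectangular form:
  V1 = 5.79·(cos(174.4°) + j·sin(174.4°)) = -5.762 + j0.565 V
  V2 = 169·(cos(93.3°) + j·sin(93.3°)) = -9.728 + j168.7 V
  V3 = 5.56·(cos(30.0°) + j·sin(30.0°)) = 4.815 + j2.78 V
  V4 = 104·(cos(-101.2°) + j·sin(-101.2°)) = -20.2 - j102 V
Step 2 — Sum components: V_total = -30.88 + j70.05 V.
Step 3 — Convert to polar: |V_total| = 76.55 V, ∠V_total = 113.8°.

V_total = 76.55∠113.8° V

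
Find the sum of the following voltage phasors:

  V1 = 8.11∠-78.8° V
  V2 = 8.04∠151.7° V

Step 1 — Convert each phasor to rectangular form:
  V1 = 8.11·(cos(-78.8°) + j·sin(-78.8°)) = 1.575 - j7.956 V
  V2 = 8.04·(cos(151.7°) + j·sin(151.7°)) = -7.079 + j3.812 V
Step 2 — Sum components: V_total = -5.504 - j4.144 V.
Step 3 — Convert to polar: |V_total| = 6.889 V, ∠V_total = -143.0°.

V_total = 6.889∠-143.0° V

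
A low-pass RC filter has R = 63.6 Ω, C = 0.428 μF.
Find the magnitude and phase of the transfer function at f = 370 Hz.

Step 1 — Angular frequency: ω = 2π·370 = 2325 rad/s.
Step 2 — Transfer function: H(jω) = 1/(1 + jωRC).
Step 3 — Denominator: 1 + jωRC = 1 + j·2325·63.6·4.28e-07 = 1 + j0.06328.
Step 4 — H = 0.996 - j0.06303.
Step 5 — Magnitude: |H| = 0.998 (-0.0 dB); phase: φ = -3.6°.

|H| = 0.998 (-0.0 dB), φ = -3.6°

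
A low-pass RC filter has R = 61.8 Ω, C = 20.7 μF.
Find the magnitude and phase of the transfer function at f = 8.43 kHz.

Step 1 — Angular frequency: ω = 2π·8430 = 5.297e+04 rad/s.
Step 2 — Transfer function: H(jω) = 1/(1 + jωRC).
Step 3 — Denominator: 1 + jωRC = 1 + j·5.297e+04·61.8·2.07e-05 = 1 + j67.76.
Step 4 — H = 0.0002178 - j0.01475.
Step 5 — Magnitude: |H| = 0.01476 (-36.6 dB); phase: φ = -89.2°.

|H| = 0.01476 (-36.6 dB), φ = -89.2°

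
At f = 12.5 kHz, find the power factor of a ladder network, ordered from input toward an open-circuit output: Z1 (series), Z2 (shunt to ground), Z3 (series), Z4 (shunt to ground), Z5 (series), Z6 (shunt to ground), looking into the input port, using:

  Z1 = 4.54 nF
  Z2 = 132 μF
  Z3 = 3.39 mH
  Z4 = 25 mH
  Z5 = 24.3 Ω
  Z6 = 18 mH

Step 1 — Angular frequency: ω = 2π·f = 2π·1.25e+04 = 7.854e+04 rad/s.
Step 2 — Component impedances:
  Z1: Z = 1/(jωC) = -j/(ω·C) = 0 - j2804 Ω
  Z2: Z = 1/(jωC) = -j/(ω·C) = 0 - j0.09646 Ω
  Z3: Z = jωL = j·7.854e+04·0.00339 = 0 + j266.2 Ω
  Z4: Z = jωL = j·7.854e+04·0.025 = 0 + j1963 Ω
  Z5: Z = R = 24.3 Ω
  Z6: Z = jωL = j·7.854e+04·0.018 = 0 + j1414 Ω
Step 3 — Ladder network (open output): work backward from the far end, alternating series and parallel combinations. Z_in = 0 - j2805 Ω = 2805∠-90.0° Ω.
Step 4 — Power factor: PF = cos(φ) = Re(Z)/|Z| = 6.454e-08/2805 = 2.301e-11.
Step 5 — Type: Im(Z) = -2805 ⇒ leading (phase φ = -90.0°).

PF = 2.301e-11 (leading, φ = -90.0°)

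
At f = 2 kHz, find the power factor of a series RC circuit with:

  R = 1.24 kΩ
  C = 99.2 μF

Step 1 — Angular frequency: ω = 2π·f = 2π·2000 = 1.257e+04 rad/s.
Step 2 — Component impedances:
  R: Z = R = 1240 Ω
  C: Z = 1/(jωC) = -j/(ω·C) = 0 - j0.8022 Ω
Step 3 — Series combination: Z_total = R + C = 1240 - j0.8022 Ω = 1240∠-0.0° Ω.
Step 4 — Power factor: PF = cos(φ) = Re(Z)/|Z| = 1240/1240 = 1.
Step 5 — Type: Im(Z) = -0.8022 ⇒ leading (phase φ = -0.0°).

PF = 1 (leading, φ = -0.0°)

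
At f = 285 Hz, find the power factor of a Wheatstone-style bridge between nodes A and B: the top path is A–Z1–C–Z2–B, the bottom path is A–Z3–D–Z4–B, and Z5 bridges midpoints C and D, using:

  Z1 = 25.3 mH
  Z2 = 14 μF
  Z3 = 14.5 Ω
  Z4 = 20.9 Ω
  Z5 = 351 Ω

Step 1 — Angular frequency: ω = 2π·f = 2π·285 = 1791 rad/s.
Step 2 — Component impedances:
  Z1: Z = jωL = j·1791·0.0253 = 0 + j45.3 Ω
  Z2: Z = 1/(jωC) = -j/(ω·C) = 0 - j39.89 Ω
  Z3: Z = R = 14.5 Ω
  Z4: Z = R = 20.9 Ω
  Z5: Z = R = 351 Ω
Step 3 — Bridge requires nodal analysis (the Z5 bridge couples midpoints C and D, so the two paths cannot be reduced to a simple series/parallel combination). Setting node B to ground and injecting 1 A at node A, the 3-node admittance system at A, C, D solves to V_A = Z_AB = 5.019 + j3.959 Ω = 6.393∠38.3° Ω.
Step 4 — Power factor: PF = cos(φ) = Re(Z)/|Z| = 5.019/6.393 = 0.7851.
Step 5 — Type: Im(Z) = 3.959 ⇒ lagging (phase φ = 38.3°).

PF = 0.7851 (lagging, φ = 38.3°)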